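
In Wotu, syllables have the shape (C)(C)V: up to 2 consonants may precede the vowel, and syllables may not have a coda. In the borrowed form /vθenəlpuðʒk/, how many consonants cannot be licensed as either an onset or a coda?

3

Syllabifying with onset maximization leaves /ð/, /ʒ/, /k/ stranded (no codas are permitted; onsets may contain at most 2 consonants).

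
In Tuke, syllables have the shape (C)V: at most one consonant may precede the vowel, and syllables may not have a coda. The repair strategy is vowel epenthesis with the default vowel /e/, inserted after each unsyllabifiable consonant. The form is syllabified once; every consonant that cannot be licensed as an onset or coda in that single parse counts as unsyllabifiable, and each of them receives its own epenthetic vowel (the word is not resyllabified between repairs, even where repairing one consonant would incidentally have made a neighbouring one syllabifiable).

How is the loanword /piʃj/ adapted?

piʃeje

Syllabifying with onset maximization leaves /ʃ/, /j/ stranded (no codas are permitted; onsets are limited to one consonant).
Epenthesis after each stranded consonant: /ʃ/ → /ʃe/, /j/ → /je/.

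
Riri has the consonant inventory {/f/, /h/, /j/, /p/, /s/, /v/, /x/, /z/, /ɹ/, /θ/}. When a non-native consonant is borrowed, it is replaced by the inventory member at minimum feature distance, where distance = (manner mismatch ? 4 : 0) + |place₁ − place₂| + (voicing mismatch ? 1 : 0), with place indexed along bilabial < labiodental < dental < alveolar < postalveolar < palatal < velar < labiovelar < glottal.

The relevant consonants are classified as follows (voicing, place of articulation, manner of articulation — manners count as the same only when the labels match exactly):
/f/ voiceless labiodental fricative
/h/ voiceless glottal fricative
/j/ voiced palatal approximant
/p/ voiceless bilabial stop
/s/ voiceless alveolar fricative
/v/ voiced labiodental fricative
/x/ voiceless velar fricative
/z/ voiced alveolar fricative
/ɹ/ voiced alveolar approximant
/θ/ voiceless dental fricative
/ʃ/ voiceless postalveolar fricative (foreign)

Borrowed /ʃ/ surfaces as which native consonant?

s

/s/ is closest: same manner (fricative), place distance 1 (postalveolar→alveolar), same voicing; total 1. Next closest is /x/ at distance 2.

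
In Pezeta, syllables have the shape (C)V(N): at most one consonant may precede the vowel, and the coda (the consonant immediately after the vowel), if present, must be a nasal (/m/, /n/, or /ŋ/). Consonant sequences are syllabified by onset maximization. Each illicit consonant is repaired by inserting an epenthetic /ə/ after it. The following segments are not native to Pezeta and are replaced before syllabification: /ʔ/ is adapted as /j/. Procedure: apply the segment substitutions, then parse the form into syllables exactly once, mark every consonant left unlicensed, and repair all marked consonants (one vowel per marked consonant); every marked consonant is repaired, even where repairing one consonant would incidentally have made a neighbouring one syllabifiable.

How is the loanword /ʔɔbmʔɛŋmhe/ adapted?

Substitution: /ʔ/ → /j/, giving /jɔbmjɛŋmhe/.
Under (C)V(N), the unsyllabifiable consonants are /b/, /m/, /m/ (only a nasal (/m/, /n/, or /ŋ/) is licensed in coda position; onsets are limited to one consonant).
Inserting the epenthetic vowel yields /b/ → /bə/, /m/ → /mə/, /m/ → /mə/.

jɔbəməjɛŋməhe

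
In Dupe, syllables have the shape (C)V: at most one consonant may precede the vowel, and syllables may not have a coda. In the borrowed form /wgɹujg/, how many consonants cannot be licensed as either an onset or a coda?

4

The consonants /w/, /g/, /j/, /g/ cannot be parsed into a legal (C)V syllable (no codas are permitted; onsets are limited to one consonant).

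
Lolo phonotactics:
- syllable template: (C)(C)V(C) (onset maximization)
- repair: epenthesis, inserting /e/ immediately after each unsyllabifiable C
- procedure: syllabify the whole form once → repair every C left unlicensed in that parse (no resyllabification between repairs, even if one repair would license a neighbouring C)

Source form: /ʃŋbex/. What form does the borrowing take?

The consonants /ʃ/ cannot be parsed into a legal (C)(C)V(C) syllable (at most one coda consonant is licensed; onsets may contain at most 2 consonants).
Epenthesis after each stranded consonant: /ʃ/ → /ʃe/.

ʃeŋbex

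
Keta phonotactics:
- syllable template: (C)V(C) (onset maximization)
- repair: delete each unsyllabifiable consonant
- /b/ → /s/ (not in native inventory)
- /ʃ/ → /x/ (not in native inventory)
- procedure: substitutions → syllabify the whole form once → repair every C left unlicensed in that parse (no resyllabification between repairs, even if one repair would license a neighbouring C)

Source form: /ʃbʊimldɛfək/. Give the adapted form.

Substitution: /ʃ/ → /x/, /b/ → /s/, giving /xsʊimldɛfək/.
The consonants /x/, /l/ cannot be parsed into a legal (C)V(C) syllable (at most one coda consonant is licensed; onsets are limited to one consonant).
Deleting the stranded consonants removes /x/, /l/.

sʊimdɛfək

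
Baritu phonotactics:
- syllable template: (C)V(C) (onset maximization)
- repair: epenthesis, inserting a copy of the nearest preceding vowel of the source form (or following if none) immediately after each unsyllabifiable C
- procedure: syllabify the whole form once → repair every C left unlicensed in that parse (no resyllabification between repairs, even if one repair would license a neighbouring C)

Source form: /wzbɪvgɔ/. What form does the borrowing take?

The consonants /w/, /z/ cannot be parsed into a legal (C)V(C) syllable (at most one coda consonant is licensed; onsets are limited to one consonant).
Inserting the epenthetic vowel yields /w/ → /wɪ/, /z/ → /zɪ/.

wɪzɪbɪvgɔ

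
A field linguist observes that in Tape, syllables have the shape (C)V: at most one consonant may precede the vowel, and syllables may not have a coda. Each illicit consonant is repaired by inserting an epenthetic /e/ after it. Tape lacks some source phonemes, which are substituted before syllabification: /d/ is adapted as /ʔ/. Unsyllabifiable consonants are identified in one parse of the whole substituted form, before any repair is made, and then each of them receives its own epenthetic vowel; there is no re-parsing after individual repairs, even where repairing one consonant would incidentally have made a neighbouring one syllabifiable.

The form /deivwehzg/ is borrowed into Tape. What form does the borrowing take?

Substitution: /d/ → /ʔ/, giving /ʔeivwehzg/.
The consonants /v/, /h/, /z/, /g/ cannot be parsed into a legal (C)V syllable (no codas are permitted; onsets are limited to one consonant).
Each unlicensed consonant becomes the onset of a new syllable: /v/ → /ve/, /h/ → /he/, /z/ → /ze/, /g/ → /ge/.

ʔeivewehezege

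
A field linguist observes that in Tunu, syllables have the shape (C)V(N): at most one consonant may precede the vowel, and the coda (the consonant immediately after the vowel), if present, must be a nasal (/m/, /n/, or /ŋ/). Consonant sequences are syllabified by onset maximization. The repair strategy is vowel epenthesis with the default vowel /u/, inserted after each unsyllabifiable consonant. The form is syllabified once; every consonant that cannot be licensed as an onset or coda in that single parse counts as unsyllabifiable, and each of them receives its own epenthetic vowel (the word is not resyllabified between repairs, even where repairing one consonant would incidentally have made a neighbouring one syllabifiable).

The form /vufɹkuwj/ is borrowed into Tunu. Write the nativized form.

vufuɹukuwuju

Syllabifying with onset maximization leaves /f/, /ɹ/, /w/, /j/ stranded (only a nasal (/m/, /n/, or /ŋ/) is licensed in coda position; onsets are limited to one consonant).
Each unlicensed consonant becomes the onset of a new syllable: /f/ → /fu/, /ɹ/ → /ɹu/, /w/ → /wu/, /j/ → /ju/.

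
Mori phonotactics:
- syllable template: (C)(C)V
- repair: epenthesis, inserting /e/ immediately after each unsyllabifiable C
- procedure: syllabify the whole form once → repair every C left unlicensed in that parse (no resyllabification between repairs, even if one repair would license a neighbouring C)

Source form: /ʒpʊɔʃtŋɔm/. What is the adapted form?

The consonants /ʃ/, /m/ cannot be parsed into a legal (C)(C)V syllable (no codas are permitted; onsets may contain at most 2 consonants).
Epenthesis after each stranded consonant: /ʃ/ → /ʃe/, /m/ → /me/.

ʒpʊɔʃetŋɔme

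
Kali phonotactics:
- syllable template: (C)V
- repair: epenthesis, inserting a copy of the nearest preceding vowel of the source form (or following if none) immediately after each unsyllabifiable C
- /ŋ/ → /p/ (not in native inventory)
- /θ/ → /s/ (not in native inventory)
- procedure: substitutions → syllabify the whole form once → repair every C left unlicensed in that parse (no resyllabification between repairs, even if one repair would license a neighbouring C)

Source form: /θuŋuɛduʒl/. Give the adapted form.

Substitution: /θ/ → /s/, /ŋ/ → /p/, giving /supuɛduʒl/.
The consonants /ʒ/, /l/ cannot be parsed into a legal (C)V syllable (no codas are permitted; onsets are limited to one consonant).
Each unlicensed consonant becomes the onset of a new syllable: /ʒ/ → /ʒu/, /l/ → /lu/.

supuɛduʒulu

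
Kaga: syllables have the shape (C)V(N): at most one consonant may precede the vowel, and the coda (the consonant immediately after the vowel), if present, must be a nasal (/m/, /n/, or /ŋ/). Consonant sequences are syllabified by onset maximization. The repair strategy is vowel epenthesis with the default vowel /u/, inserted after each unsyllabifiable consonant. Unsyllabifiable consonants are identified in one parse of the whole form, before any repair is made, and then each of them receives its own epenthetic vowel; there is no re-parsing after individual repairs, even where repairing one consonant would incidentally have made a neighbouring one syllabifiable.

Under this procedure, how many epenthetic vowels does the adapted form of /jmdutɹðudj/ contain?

The unsyllabifiable consonants are /j/, /m/, /t/, /ɹ/, /d/, /j/; each receives one epenthetic vowel.

6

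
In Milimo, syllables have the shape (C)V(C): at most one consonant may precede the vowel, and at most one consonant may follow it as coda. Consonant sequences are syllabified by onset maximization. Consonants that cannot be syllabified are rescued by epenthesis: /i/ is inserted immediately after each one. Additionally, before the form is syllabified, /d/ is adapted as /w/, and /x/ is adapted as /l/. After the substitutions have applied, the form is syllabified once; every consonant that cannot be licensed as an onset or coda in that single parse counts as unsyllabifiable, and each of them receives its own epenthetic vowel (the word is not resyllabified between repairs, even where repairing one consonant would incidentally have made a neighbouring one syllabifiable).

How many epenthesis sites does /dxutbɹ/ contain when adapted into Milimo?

After substitution the input is /wlutbɹ/.
The unsyllabifiable consonants are /w/, /b/, /ɹ/; each receives one epenthetic vowel.

3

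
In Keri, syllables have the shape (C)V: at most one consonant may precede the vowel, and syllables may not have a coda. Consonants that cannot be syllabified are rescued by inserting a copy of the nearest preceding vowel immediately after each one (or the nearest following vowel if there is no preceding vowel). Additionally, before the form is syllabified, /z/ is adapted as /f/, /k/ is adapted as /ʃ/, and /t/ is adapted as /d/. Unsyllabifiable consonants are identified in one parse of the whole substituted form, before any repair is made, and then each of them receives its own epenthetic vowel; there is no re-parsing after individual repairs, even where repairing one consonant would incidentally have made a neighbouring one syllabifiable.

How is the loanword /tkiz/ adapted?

diʃifi

Substitution: /t/ → /d/, /k/ → /ʃ/, /z/ → /f/, giving /dʃif/.
The consonants /d/, /f/ cannot be parsed into a legal (C)V syllable (no codas are permitted; onsets are limited to one consonant).
Each unlicensed consonant becomes the onset of a new syllable: /d/ → /di/, /f/ → /fi/.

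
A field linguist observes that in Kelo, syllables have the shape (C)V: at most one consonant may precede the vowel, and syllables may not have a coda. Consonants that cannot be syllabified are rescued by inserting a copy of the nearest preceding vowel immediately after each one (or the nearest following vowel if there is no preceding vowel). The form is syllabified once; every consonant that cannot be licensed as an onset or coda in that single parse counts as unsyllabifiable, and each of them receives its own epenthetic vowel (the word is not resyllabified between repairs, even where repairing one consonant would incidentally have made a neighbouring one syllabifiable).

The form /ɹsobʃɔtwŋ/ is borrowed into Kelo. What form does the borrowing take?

ɹosoboʃɔtɔwɔŋɔ

Under (C)V, the unsyllabifiable consonants are /ɹ/, /b/, /t/, /w/, /ŋ/ (no codas are permitted; onsets are limited to one consonant).
Epenthesis after each stranded consonant: /ɹ/ → /ɹo/, /b/ → /bo/, /t/ → /tɔ/, /w/ → /wɔ/, /ŋ/ → /ŋɔ/.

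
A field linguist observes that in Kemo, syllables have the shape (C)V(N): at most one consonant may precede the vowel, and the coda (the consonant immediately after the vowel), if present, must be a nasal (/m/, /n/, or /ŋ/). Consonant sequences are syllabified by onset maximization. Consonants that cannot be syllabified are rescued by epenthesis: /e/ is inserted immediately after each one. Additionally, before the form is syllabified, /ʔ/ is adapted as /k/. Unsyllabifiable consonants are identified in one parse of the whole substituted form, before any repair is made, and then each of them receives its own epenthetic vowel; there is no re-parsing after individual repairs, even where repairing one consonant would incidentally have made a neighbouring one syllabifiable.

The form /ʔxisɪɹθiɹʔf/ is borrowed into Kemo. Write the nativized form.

kexisɪɹeθiɹekefe

Substitution: /ʔ/ → /k/, giving /kxisɪɹθiɹkf/.
Under (C)V(N), the unsyllabifiable consonants are /k/, /ɹ/, /ɹ/, /k/, /f/ (only a nasal (/m/, /n/, or /ŋ/) is licensed in coda position; onsets are limited to one consonant).
Each unlicensed consonant becomes the onset of a new syllable: /k/ → /ke/, /ɹ/ → /ɹe/, /ɹ/ → /ɹe/, /k/ → /ke/, /f/ → /fe/.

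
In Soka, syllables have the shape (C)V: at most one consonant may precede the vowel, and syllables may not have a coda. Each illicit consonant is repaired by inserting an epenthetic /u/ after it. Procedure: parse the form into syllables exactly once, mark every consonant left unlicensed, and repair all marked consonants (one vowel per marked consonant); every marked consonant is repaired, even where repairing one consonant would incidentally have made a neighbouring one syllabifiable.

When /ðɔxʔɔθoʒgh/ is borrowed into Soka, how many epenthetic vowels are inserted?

4

The unsyllabifiable consonants are /x/, /ʒ/, /g/, /h/; each receives one epenthetic vowel.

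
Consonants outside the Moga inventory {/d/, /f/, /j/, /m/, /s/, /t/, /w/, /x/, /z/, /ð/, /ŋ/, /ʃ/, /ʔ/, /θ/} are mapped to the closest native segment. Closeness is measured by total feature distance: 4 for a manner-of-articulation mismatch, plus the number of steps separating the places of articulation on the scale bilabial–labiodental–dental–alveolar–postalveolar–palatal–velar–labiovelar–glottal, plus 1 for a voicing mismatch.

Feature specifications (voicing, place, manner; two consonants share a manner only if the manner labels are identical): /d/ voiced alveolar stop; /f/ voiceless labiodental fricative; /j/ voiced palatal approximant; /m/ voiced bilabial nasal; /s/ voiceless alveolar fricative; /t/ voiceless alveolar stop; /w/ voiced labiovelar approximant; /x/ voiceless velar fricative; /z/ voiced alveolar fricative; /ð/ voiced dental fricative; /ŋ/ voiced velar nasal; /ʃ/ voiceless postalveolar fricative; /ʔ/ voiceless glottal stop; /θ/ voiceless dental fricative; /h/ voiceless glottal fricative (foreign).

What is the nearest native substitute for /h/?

/x/ is closest: same manner (fricative), place distance 2 (glottal→velar), same voicing; total 2. Next closest is /ʃ/ at distance 4.

x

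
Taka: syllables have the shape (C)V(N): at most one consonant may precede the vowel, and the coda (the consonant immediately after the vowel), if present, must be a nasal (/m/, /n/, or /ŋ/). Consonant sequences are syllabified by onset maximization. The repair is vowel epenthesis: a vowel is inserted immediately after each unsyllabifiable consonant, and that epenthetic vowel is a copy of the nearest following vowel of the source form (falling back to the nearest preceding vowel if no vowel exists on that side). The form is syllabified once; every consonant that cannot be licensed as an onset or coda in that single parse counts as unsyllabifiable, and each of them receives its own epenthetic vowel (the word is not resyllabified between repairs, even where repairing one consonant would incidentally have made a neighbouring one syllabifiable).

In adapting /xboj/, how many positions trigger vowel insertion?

The unsyllabifiable consonants are /x/, /j/; each receives one epenthetic vowel.

2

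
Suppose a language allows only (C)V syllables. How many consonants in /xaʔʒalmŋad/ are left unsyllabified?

Under (C)V, the unsyllabifiable consonants are /ʔ/, /l/, /m/, /d/ (no codas are permitted; onsets are limited to one consonant).

4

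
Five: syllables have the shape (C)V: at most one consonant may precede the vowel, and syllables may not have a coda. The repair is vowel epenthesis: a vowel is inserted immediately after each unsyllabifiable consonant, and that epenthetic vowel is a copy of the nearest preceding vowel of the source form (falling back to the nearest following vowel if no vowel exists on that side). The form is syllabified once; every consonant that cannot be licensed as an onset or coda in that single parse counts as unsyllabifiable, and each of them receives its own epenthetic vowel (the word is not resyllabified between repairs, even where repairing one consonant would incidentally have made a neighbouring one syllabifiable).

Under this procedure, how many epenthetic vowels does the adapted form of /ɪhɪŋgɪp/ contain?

The unsyllabifiable consonants are /ŋ/, /p/; each receives one epenthetic vowel.

2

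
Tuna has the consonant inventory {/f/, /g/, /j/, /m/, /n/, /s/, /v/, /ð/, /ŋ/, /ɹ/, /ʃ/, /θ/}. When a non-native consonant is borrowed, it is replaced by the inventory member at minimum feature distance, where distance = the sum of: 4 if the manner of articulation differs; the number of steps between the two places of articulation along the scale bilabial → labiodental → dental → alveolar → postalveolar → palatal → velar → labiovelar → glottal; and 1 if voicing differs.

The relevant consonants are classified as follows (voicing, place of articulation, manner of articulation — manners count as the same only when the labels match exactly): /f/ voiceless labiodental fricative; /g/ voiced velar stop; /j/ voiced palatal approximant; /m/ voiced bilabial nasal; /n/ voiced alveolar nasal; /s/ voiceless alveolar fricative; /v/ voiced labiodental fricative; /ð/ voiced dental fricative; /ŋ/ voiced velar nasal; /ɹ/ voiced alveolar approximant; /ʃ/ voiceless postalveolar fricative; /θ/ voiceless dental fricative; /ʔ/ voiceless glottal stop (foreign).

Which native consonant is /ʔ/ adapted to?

/g/ is closest: same manner (stop), place distance 2 (glottal→velar), voicing differs (+1); total 3. Next closest is /ŋ/ at distance 7.

g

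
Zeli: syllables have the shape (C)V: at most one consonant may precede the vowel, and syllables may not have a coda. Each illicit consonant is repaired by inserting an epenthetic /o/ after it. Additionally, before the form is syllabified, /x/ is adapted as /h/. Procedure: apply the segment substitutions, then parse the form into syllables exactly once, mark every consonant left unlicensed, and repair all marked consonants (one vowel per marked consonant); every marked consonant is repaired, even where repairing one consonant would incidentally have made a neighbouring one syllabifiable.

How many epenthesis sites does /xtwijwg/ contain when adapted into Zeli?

5

After substitution the input is /htwijwg/.
The unsyllabifiable consonants are /h/, /t/, /j/, /w/, /g/; each receives one epenthetic vowel.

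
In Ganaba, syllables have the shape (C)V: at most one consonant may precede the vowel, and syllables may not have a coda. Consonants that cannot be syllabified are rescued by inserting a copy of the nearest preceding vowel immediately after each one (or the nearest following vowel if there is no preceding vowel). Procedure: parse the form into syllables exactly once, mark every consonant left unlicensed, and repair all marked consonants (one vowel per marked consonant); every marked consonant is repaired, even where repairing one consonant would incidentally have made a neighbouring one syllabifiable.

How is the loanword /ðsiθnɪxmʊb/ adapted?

ðisiθinɪxɪmʊbʊ

The consonants /ð/, /θ/, /x/, /b/ cannot be parsed into a legal (C)V syllable (no codas are permitted; onsets are limited to one consonant).
Each unlicensed consonant becomes the onset of a new syllable: /ð/ → /ði/, /θ/ → /θi/, /x/ → /xɪ/, /b/ → /bʊ/.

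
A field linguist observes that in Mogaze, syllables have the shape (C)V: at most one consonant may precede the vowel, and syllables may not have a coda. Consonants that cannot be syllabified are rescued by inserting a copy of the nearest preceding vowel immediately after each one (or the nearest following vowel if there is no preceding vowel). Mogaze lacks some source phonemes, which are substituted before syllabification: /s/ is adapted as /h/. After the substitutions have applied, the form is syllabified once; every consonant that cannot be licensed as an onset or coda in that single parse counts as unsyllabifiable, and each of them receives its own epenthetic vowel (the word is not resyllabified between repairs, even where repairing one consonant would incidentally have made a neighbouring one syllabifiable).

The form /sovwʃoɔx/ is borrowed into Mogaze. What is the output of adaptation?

hovowoʃoɔxɔ

Substitution: /s/ → /h/, giving /hovwʃoɔx/.
Syllabifying with onset maximization leaves /v/, /w/, /x/ stranded (no codas are permitted; onsets are limited to one consonant).
Epenthesis after each stranded consonant: /v/ → /vo/, /w/ → /wo/, /x/ → /xɔ/.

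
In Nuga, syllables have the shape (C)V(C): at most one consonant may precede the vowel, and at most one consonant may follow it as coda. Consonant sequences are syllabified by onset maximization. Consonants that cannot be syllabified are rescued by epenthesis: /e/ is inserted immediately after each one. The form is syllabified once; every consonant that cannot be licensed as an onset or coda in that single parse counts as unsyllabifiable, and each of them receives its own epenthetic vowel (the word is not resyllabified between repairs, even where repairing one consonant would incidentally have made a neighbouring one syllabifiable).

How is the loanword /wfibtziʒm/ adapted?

Syllabifying with onset maximization leaves /w/, /t/, /m/ stranded (at most one coda consonant is licensed; onsets are limited to one consonant).
Each unlicensed consonant becomes the onset of a new syllable: /w/ → /we/, /t/ → /te/, /m/ → /me/.

wefibteziʒme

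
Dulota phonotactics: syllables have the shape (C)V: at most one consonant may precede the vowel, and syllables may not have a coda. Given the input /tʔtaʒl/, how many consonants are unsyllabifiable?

Under (C)V, the unsyllabifiable consonants are /t/, /ʔ/, /ʒ/, /l/ (no codas are permitted; onsets are limited to one consonant).

4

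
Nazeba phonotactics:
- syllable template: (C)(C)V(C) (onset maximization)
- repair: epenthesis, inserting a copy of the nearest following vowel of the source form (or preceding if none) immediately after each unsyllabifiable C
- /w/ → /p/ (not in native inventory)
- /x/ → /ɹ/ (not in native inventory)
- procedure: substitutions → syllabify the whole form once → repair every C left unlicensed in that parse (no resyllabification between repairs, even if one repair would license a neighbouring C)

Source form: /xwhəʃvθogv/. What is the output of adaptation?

Substitution: /x/ → /ɹ/, /w/ → /p/, giving /ɹphəʃvθogv/.
Syllabifying with onset maximization leaves /ɹ/, /v/ stranded (at most one coda consonant is licensed; onsets may contain at most 2 consonants).
Inserting the epenthetic vowel yields /ɹ/ → /ɹə/, /v/ → /vo/.

ɹəphəʃvθogvo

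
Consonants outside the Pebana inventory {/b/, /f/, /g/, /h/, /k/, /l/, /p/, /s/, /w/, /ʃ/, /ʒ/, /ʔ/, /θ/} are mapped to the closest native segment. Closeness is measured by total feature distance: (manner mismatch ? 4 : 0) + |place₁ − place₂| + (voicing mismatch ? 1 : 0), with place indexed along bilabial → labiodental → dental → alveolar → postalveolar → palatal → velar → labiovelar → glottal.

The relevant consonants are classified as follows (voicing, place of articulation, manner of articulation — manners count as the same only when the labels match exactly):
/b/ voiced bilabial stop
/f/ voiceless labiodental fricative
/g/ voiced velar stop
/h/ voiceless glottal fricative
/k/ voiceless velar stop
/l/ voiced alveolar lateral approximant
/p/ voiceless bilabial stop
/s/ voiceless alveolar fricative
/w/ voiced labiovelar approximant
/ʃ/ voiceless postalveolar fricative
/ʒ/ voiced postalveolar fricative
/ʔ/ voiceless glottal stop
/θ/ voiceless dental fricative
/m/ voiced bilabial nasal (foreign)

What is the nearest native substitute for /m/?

b

/b/ is closest: manner differs (nasal→stop, +4), place distance 0 (bilabial→bilabial), same voicing; total 4. Next closest is /p/ at distance 5.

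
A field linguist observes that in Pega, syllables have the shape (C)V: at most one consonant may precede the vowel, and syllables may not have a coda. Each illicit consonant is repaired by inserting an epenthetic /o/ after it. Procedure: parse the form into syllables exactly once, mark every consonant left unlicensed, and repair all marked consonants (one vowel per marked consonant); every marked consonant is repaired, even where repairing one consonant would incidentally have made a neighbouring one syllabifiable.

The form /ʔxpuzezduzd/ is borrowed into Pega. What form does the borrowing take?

Under (C)V, the unsyllabifiable consonants are /ʔ/, /x/, /z/, /z/, /d/ (no codas are permitted; onsets are limited to one consonant).
Each unlicensed consonant becomes the onset of a new syllable: /ʔ/ → /ʔo/, /x/ → /xo/, /z/ → /zo/, /z/ → /zo/, /d/ → /do/.

ʔoxopuzezoduzodo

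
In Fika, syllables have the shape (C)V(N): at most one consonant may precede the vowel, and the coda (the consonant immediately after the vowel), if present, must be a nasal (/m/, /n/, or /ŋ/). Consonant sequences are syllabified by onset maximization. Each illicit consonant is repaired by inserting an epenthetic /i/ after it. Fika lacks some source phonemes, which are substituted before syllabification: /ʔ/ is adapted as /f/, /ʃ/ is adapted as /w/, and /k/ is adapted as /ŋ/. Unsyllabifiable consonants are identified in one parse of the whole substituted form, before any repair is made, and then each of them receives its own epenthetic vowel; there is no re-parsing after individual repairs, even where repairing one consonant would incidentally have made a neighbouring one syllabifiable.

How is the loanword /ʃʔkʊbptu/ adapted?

Substitution: /ʃ/ → /w/, /ʔ/ → /f/, /k/ → /ŋ/, giving /wfŋʊbptu/.
Under (C)V(N), the unsyllabifiable consonants are /w/, /f/, /b/, /p/ (only a nasal (/m/, /n/, or /ŋ/) is licensed in coda position; onsets are limited to one consonant).
Epenthesis after each stranded consonant: /w/ → /wi/, /f/ → /fi/, /b/ → /bi/, /p/ → /pi/.

wifiŋʊbipitu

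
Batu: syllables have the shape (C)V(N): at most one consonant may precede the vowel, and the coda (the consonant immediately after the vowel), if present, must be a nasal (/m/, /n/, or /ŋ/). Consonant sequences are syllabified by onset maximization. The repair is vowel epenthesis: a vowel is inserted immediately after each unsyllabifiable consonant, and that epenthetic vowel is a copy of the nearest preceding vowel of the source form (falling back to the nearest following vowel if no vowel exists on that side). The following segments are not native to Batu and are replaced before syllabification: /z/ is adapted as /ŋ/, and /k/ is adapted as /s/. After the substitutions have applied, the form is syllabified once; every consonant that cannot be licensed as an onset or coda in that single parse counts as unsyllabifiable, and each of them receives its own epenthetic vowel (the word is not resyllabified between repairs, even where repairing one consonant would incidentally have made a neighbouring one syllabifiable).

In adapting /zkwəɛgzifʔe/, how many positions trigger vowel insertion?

After substitution the input is /ŋswəɛgŋifʔe/.
The unsyllabifiable consonants are /ŋ/, /s/, /g/, /f/; each receives one epenthetic vowel.

4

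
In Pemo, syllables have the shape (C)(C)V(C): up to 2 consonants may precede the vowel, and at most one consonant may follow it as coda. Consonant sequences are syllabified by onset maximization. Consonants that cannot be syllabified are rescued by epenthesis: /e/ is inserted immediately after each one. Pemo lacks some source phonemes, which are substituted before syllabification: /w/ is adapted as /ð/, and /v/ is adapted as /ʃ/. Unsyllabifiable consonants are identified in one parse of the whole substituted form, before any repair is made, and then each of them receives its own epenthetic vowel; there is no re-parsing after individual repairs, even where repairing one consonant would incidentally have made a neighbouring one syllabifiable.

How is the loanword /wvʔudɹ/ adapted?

Substitution: /w/ → /ð/, /v/ → /ʃ/, giving /ðʃʔudɹ/.
Under (C)(C)V(C), the unsyllabifiable consonants are /ð/, /ɹ/ (at most one coda consonant is licensed; onsets may contain at most 2 consonants).
Epenthesis after each stranded consonant: /ð/ → /ðe/, /ɹ/ → /ɹe/.

ðeʃʔudɹe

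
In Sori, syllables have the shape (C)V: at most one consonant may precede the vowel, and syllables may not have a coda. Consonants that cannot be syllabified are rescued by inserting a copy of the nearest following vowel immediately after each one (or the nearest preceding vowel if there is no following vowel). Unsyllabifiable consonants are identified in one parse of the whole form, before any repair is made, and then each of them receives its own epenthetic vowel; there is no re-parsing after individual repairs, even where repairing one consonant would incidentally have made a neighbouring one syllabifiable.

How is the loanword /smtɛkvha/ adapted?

sɛmɛtɛkavaha

Under (C)V, the unsyllabifiable consonants are /s/, /m/, /k/, /v/ (no codas are permitted; onsets are limited to one consonant).
Inserting the epenthetic vowel yields /s/ → /sɛ/, /m/ → /mɛ/, /k/ → /ka/, /v/ → /va/.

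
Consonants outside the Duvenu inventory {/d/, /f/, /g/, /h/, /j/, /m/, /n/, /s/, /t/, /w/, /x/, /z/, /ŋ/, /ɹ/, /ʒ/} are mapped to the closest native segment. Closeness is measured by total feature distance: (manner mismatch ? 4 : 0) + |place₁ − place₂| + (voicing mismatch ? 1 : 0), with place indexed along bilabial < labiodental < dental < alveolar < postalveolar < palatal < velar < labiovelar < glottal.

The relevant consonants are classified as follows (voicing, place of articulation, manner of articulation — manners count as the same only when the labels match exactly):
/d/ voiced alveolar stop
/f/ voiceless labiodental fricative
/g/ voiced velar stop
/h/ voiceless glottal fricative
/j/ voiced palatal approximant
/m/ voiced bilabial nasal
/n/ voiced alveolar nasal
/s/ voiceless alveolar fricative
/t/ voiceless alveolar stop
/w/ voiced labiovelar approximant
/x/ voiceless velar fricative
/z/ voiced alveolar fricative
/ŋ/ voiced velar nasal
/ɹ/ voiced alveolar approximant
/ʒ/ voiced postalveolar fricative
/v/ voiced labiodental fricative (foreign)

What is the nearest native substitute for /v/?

/f/ is closest: same manner (fricative), place distance 0 (labiodental→labiodental), voicing differs (+1); total 1. Next closest is /z/ at distance 2.

f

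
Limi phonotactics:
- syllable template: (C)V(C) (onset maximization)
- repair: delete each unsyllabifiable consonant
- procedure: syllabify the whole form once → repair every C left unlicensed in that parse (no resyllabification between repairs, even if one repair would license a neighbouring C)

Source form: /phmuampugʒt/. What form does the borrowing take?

muampug

The consonants /p/, /h/, /ʒ/, /t/ cannot be parsed into a legal (C)V(C) syllable (at most one coda consonant is licensed; onsets are limited to one consonant).
Deleting the stranded consonants removes /p/, /h/, /ʒ/, /t/.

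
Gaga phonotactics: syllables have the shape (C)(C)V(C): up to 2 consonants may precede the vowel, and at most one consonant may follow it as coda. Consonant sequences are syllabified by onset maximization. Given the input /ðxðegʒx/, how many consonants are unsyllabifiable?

3

Under (C)(C)V(C), the unsyllabifiable consonants are /ð/, /ʒ/, /x/ (at most one coda consonant is licensed; onsets may contain at most 2 consonants).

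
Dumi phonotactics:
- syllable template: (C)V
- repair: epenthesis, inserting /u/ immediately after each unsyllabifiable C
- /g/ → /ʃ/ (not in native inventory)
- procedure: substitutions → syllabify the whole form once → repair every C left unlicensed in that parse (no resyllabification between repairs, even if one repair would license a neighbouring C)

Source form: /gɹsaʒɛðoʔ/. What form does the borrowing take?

Substitution: /g/ → /ʃ/, giving /ʃɹsaʒɛðoʔ/.
The consonants /ʃ/, /ɹ/, /ʔ/ cannot be parsed into a legal (C)V syllable (no codas are permitted; onsets are limited to one consonant).
Inserting the epenthetic vowel yields /ʃ/ → /ʃu/, /ɹ/ → /ɹu/, /ʔ/ → /ʔu/.

ʃuɹusaʒɛðoʔu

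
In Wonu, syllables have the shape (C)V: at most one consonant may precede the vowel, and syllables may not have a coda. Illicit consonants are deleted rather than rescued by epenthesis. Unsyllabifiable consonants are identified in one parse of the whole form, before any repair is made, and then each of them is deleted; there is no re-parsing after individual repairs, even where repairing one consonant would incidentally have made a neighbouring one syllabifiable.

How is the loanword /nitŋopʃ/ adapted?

niŋo

The consonants /t/, /p/, /ʃ/ cannot be parsed into a legal (C)V syllable (no codas are permitted; onsets are limited to one consonant).
Deletion applies to /t/, /p/, /ʃ/.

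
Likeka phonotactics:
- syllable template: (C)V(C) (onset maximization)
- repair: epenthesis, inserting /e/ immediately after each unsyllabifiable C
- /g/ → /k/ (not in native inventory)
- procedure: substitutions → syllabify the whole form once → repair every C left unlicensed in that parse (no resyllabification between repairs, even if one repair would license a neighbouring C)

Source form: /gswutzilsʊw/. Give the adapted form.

kesewutzilsʊw

Substitution: /g/ → /k/, giving /kswutzilsʊw/.
Syllabifying with onset maximization leaves /k/, /s/ stranded (at most one coda consonant is licensed; onsets are limited to one consonant).
Each unlicensed consonant becomes the onset of a new syllable: /k/ → /ke/, /s/ → /se/.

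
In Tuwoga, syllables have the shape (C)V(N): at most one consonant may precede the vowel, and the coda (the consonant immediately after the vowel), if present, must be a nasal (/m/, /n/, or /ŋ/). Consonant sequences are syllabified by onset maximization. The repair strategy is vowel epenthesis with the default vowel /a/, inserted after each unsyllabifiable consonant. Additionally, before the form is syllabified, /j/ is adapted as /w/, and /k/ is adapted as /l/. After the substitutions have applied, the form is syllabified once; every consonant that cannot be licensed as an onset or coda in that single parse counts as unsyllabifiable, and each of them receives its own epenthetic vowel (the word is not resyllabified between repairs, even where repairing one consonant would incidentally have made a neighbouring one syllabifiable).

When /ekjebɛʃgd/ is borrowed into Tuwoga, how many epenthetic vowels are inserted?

After substitution the input is /elwebɛʃgd/.
The unsyllabifiable consonants are /l/, /ʃ/, /g/, /d/; each receives one epenthetic vowel.

4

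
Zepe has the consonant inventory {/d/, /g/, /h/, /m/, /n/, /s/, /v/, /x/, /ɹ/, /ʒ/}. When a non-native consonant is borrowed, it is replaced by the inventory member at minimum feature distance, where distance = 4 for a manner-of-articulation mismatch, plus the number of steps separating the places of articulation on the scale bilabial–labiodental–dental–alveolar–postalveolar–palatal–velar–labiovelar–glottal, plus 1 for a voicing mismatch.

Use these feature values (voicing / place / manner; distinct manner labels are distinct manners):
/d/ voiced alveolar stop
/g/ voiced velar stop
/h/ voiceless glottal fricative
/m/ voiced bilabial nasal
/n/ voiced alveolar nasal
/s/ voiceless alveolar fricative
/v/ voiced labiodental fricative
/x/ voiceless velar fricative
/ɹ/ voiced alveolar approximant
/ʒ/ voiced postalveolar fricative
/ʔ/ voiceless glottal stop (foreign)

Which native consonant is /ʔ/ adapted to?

g

/g/ is closest: same manner (stop), place distance 2 (glottal→velar), voicing differs (+1); total 3. Next closest is /h/ at distance 4.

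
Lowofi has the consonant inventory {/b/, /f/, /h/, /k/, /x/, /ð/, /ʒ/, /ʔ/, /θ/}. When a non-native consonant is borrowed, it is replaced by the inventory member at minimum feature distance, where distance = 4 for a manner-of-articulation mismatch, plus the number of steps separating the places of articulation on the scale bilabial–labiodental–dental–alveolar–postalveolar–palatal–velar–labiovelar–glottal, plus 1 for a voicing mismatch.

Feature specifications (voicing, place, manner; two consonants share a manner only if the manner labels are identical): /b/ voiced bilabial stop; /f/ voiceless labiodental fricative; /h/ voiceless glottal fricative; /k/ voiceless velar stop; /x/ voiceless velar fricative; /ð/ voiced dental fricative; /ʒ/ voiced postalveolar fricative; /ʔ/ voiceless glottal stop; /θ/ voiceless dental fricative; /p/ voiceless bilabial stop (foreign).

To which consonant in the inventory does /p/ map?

/b/ is closest: same manner (stop), place distance 0 (bilabial→bilabial), voicing differs (+1); total 1. Next closest is /f/ at distance 5.

b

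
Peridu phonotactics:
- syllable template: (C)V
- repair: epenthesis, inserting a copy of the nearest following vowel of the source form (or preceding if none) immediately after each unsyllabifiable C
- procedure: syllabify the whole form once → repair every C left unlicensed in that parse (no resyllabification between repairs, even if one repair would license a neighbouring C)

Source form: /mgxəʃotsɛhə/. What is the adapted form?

məgəxəʃotɛsɛhə

The consonants /m/, /g/, /t/ cannot be parsed into a legal (C)V syllable (no codas are permitted; onsets are limited to one consonant).
Each unlicensed consonant becomes the onset of a new syllable: /m/ → /mə/, /g/ → /gə/, /t/ → /tɛ/.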